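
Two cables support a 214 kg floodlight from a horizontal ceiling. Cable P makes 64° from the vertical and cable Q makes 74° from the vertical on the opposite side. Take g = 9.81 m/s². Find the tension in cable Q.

T_Q ≈ 2820 N

Angles from the horizontal: cable P is 90° − 64° = 26°, cable Q is 90° − 74° = 16°.
Weight W = 214 × 9.81 = 2099 N acts straight down.
Horizontal: T_P cos 26° = T_Q cos 16°  →  T_P = 1.07 T_Q.
Vertical: T_P sin 26° + T_Q sin 16° = 2099.
Substituting the horizontal relation into the vertical equation gives 0.7445 T_Q = 2099, so T_Q = 2820 N.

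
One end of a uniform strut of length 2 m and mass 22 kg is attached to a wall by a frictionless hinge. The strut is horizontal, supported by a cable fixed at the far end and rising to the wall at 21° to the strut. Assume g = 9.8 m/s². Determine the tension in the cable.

Take torques about the hinge: T sin 21° · 2 = 22×9.8×1 = 215.6 N·m.
So T = 215.6 / (0.3584 × 2) = 300.81 N.

T ≈ 301 N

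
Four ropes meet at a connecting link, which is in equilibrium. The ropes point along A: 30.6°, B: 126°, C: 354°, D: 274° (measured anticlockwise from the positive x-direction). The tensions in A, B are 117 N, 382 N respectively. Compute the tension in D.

T_D ≈ 359 N

Resolve: ΣF_x = 117 cos 30.6° + 382 cos 126° + T_C cos 354° + T_D cos 274° = 0.
        ΣF_y = 117 sin 30.6° + 382 sin 126° + T_C sin 354° + T_D sin 274° = 0.
The known terms sum to (-123.8, 368.6) N, so 0.9945 T_C + 0.0698 T_D = 123.8 and -0.1045 T_C − 0.9976 T_D = -368.6.
Solving simultaneously: T_C = 99.32 N, T_D = 359.1 N.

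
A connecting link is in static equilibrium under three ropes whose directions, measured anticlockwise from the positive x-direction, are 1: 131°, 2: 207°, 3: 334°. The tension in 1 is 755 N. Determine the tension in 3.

T_3 ≈ 917 N

Resolve: ΣF_x = 755 cos 131° + T_2 cos 207° + T_3 cos 334° = 0.
        ΣF_y = 755 sin 131° + T_2 sin 207° + T_3 sin 334° = 0.
The known terms sum to (-495.3, 569.8) N, so -0.8910 T_2 + 0.8988 T_3 = 495.3 and -0.4540 T_2 − 0.4384 T_3 = -569.8.
Solving simultaneously: T_2 = 369.4 N, T_3 = 917.3 N.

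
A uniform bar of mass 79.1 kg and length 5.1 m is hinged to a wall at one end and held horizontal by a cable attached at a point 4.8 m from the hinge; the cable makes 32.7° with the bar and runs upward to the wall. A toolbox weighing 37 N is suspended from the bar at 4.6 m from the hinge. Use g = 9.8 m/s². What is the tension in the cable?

Take torques about the hinge: T sin 32.7° · 4.8 = 79.1×9.8×2.55 + 37×4.6 = 2146.9 N·m.
So T = 2146.9 / (0.5402 × 4.8) = 827.91 N.

T ≈ 828 N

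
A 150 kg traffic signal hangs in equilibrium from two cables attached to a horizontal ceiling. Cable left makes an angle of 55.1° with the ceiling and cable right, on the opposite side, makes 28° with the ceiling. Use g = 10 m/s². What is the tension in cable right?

T_right ≈ 864 N

Weight W = 150 × 10 = 1500 N acts straight down.
Horizontal: T_left cos 55.1° = T_right cos 28°  →  T_left = 1.543 T_right.
Vertical: T_left sin 55.1° + T_right sin 28° = 1500.
Substituting the horizontal relation into the vertical equation gives 1.735 T_right = 1500, so T_right = 864.5 N.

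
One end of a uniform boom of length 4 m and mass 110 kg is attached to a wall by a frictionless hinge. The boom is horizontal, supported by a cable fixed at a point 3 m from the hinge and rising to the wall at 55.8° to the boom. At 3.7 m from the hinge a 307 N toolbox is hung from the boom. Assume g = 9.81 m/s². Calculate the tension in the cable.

T ≈ 1330 N

Take torques about the hinge: T sin 55.8° · 3 = 110×9.81×2 + 307×3.7 = 3294.1 N·m.
So T = 3294.1 / (0.8271 × 3) = 1327.6 N.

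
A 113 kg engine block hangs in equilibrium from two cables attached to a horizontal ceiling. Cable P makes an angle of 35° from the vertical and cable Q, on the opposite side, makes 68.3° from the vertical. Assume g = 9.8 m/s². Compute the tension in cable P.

Angles from the horizontal: cable P is 90° − 35° = 55°, cable Q is 90° − 68.3° = 21.7°.
Weight W = 113 × 9.8 = 1107 N acts straight down.
Horizontal: T_P cos 55° = T_Q cos 21.7°  →  T_Q = 0.6173 T_P.
Vertical: T_P sin 55° + T_Q sin 21.7° = 1107.
Substituting the horizontal relation into the vertical equation gives 1.047 T_P = 1107, so T_P = 1057 N.

T_P ≈ 1060 N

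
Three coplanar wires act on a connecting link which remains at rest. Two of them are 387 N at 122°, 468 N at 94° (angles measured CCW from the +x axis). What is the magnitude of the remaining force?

F ≈ 830 N

Sum the known components: ΣF_x = -237.7 N, ΣF_y = 795.1 N.
For equilibrium the remaining force must supply (−ΣF_x, −ΣF_y) = (237.7, -795.1) N.
Magnitude = √((237.7)² + (-795.1)²) = 829.8 N; direction = atan2(-795.1, 237.7) = 286.6°.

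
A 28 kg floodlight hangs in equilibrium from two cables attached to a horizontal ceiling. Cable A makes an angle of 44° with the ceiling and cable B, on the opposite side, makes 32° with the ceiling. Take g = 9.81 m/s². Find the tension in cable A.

T_A ≈ 240 N

Weight W = 28 × 9.81 = 274.7 N acts straight down.
Horizontal: T_A cos 44° = T_B cos 32°  →  T_B = 0.8482 T_A.
Vertical: T_A sin 44° + T_B sin 32° = 274.7.
Substituting the horizontal relation into the vertical equation gives 1.144 T_A = 274.7, so T_A = 240.1 N.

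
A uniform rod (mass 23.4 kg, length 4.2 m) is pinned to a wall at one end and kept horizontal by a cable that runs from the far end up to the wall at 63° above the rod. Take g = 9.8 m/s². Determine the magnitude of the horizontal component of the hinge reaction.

Take torques about the hinge: T sin 63° · 4.2 = 23.4×9.8×2.1 = 481.57 N·m.
So T = 481.57 / (0.8910 × 4.2) = 128.69 N.
ΣF_x = 0: H_x = T cos 63° = 58.422 N.

H_x ≈ 58.4 N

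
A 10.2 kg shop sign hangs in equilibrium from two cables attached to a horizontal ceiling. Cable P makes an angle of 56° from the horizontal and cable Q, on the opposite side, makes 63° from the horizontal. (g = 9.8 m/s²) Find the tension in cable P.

Weight W = 10.2 × 9.8 = 99.96 N acts straight down.
Horizontal: T_P cos 56° = T_Q cos 63°  →  T_Q = 1.232 T_P.
Vertical: T_P sin 56° + T_Q sin 63° = 99.96.
Substituting the horizontal relation into the vertical equation gives 1.927 T_P = 99.96, so T_P = 51.89 N.

T_P ≈ 51.9 N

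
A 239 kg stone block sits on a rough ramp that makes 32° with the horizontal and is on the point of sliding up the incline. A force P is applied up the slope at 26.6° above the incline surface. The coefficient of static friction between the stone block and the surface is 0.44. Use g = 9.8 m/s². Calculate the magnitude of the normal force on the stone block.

On the verge of sliding up the incline, friction equals μN and acts down the slope.
Perpendicular: N + P sin 26.6° = W cos 32° = 1986 N.
Along incline: P cos 26.6° = W sin 32° + μN  with W sin 32° = 1241 N.
Solving the pair for P and N: P = 1938 N, N = 1118 N (and f = μN = 492.1 N).

N ≈ 1120 N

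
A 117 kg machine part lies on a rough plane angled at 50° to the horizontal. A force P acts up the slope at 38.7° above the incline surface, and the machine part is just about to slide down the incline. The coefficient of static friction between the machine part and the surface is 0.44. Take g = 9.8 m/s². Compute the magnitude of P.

On the verge of sliding down the incline, friction equals μN and acts up the slope.
Perpendicular: N + P sin 38.7° = W cos 50° = 737 N.
Along incline: P cos 38.7° + μN = W sin 50° with W sin 50° = 878.3 N.
Solving the pair for P and N: P = 1096 N, N = 51.48 N (and f = μN = 22.65 N).

P ≈ 1100 N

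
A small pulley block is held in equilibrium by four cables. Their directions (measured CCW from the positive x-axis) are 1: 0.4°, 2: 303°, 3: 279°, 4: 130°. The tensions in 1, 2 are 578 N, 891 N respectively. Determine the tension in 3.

T_3 ≈ 654 N

Resolve: ΣF_x = 578 cos 0.4° + 891 cos 303° + T_3 cos 279° + T_4 cos 130° = 0.
        ΣF_y = 578 sin 0.4° + 891 sin 303° + T_3 sin 279° + T_4 sin 130° = 0.
The known terms sum to (1063, -743.2) N, so 0.1564 T_3 − 0.6428 T_4 = -1063 and -0.9877 T_3 + 0.7660 T_4 = 743.2.
Solving simultaneously: T_3 = 653.9 N, T_4 = 1813 N.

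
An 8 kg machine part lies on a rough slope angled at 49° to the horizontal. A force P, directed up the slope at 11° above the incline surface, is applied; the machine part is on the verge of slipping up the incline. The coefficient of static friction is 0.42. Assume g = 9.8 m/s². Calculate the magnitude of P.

P ≈ 76.1 N

On the verge of sliding up the incline, friction equals μN and acts down the slope.
Perpendicular: N + P sin 11° = W cos 49° = 51.44 N.
Along incline: P cos 11° = W sin 49° + μN  with W sin 49° = 59.17 N.
Solving the pair for P and N: P = 76.07 N, N = 36.92 N (and f = μN = 15.51 N).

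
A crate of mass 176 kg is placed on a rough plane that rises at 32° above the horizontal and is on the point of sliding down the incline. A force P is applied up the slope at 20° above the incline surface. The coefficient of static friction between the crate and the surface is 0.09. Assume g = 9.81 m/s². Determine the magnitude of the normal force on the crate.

On the verge of sliding down the incline, friction equals μN and acts up the slope.
Perpendicular: N + P sin 20° = W cos 32° = 1464 N.
Along incline: P cos 20° + μN = W sin 32° with W sin 32° = 914.9 N.
Solving the pair for P and N: P = 861.6 N, N = 1170 N (and f = μN = 105.3 N).

N ≈ 1170 N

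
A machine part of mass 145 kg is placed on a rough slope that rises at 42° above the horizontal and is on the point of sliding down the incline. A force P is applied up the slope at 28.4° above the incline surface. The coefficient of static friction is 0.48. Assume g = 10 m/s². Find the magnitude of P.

On the verge of sliding down the incline, friction equals μN and acts up the slope.
Perpendicular: N + P sin 28.4° = W cos 42° = 1078 N.
Along incline: P cos 28.4° + μN = W sin 42° with W sin 42° = 970.2 N.
Solving the pair for P and N: P = 695.5 N, N = 746.8 N (and f = μN = 358.4 N).

P ≈ 695 N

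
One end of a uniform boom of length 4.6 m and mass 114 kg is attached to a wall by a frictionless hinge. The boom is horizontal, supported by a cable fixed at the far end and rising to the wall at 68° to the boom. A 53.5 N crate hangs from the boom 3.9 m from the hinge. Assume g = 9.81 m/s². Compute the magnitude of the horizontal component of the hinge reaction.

H_x ≈ 244 N

Take torques about the hinge: T sin 68° · 4.6 = 114×9.81×2.3 + 53.5×3.9 = 2780.8 N·m.
So T = 2780.8 / (0.9272 × 4.6) = 652.01 N.
ΣF_x = 0: H_x = T cos 68° = 244.25 N.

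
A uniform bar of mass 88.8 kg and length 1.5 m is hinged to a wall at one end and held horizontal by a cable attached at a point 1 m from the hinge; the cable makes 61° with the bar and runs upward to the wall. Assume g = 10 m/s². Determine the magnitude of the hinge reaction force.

|H| ≈ 431 N

Take torques about the hinge: T sin 61° · 1 = 88.8×10×0.75 = 666 N·m.
So T = 666 / (0.8746 × 1) = 761.47 N.
ΣF_x = 0: H_x = T cos 61° = 369.17 N.
ΣF_y = 0: H_y = (88.8×10) − T sin 61° = 888 − 666 = 222 N.
|H| = √(H_x² + H_y²) = √((369.17)² + (222)²) = 430.78 N.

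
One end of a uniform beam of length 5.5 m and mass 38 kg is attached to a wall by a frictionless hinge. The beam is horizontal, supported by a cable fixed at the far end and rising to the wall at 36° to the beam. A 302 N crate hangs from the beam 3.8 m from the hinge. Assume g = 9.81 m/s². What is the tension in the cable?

T ≈ 672 N

Take torques about the hinge: T sin 36° · 5.5 = 38×9.81×2.75 + 302×3.8 = 2172.7 N·m.
So T = 2172.7 / (0.5878 × 5.5) = 672.09 N.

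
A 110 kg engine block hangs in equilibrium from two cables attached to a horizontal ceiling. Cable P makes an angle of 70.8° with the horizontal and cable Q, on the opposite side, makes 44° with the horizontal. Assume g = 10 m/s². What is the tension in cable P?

Weight W = 110 × 10 = 1100 N acts straight down.
Horizontal: T_P cos 70.8° = T_Q cos 44°  →  T_Q = 0.4572 T_P.
Vertical: T_P sin 70.8° + T_Q sin 44° = 1100.
Substituting the horizontal relation into the vertical equation gives 1.262 T_P = 1100, so T_P = 871.7 N.

T_P ≈ 872 N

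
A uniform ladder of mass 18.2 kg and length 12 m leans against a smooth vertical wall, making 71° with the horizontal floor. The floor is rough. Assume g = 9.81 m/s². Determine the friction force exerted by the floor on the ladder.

f ≈ 30.7 N

Torques about the foot: N_wall · 12 sin 71° = 18.2×9.81×6 cos 71° → N_wall = 30.738 N.
ΣF_x = 0: f_floor = N_wall = 30.738 N.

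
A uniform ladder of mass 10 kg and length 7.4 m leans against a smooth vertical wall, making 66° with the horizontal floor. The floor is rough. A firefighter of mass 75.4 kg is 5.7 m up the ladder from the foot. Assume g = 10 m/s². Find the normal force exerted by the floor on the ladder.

ΣF_y = 0: N_floor = 10×10 + 75.4×10 = 854 N.

N_floor ≈ 854 N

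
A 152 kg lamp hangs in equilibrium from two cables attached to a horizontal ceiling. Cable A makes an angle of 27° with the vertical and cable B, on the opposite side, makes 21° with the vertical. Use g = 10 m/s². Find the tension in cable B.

T_B ≈ 929 N

Angles from the horizontal: cable A is 90° − 27° = 63°, cable B is 90° − 21° = 69°.
Weight W = 152 × 10 = 1520 N acts straight down.
Horizontal: T_A cos 63° = T_B cos 69°  →  T_A = 0.7894 T_B.
Vertical: T_A sin 63° + T_B sin 69° = 1520.
Substituting the horizontal relation into the vertical equation gives 1.637 T_B = 1520, so T_B = 928.6 N.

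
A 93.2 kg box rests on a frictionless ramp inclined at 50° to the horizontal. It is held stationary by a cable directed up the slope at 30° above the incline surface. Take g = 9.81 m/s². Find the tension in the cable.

T ≈ 809 N

Take axes along and perpendicular to the incline. Weight components: W sin 50° = 700.4 N down-slope, W cos 50° = 587.7 N into the surface.
Along incline: T cos 30° = W sin 50° → T = 808.7 N.
Perpendicular: N = W cos 50° − T sin 30° = 183.3 N.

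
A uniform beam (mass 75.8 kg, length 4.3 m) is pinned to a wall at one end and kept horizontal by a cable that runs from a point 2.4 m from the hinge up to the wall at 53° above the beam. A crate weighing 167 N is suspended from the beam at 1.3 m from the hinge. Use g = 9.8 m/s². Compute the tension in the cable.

Take torques about the hinge: T sin 53° · 2.4 = 75.8×9.8×2.15 + 167×1.3 = 1814.2 N·m.
So T = 1814.2 / (0.7986 × 2.4) = 946.51 N.

T ≈ 947 N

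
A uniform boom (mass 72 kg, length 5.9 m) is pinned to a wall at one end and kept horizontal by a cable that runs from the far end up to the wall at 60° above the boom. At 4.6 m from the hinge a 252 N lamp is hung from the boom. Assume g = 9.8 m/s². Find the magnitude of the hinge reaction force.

|H| ≈ 517 N

Take torques about the hinge: T sin 60° · 5.9 = 72×9.8×2.95 + 252×4.6 = 3240.7 N·m.
So T = 3240.7 / (0.8660 × 5.9) = 634.25 N.
ΣF_x = 0: H_x = T cos 60° = 317.12 N.
ΣF_y = 0: H_y = (72×9.8 + 252) − T sin 60° = 957.6 − 549.27 = 408.33 N.
|H| = √(H_x² + H_y²) = √((317.12)² + (408.33)²) = 517.01 N.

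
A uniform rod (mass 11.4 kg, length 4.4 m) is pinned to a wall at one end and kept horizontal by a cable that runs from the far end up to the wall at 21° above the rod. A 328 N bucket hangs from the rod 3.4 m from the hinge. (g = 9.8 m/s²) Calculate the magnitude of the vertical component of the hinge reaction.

|H_y| ≈ 130 N

Take torques about the hinge: T sin 21° · 4.4 = 11.4×9.8×2.2 + 328×3.4 = 1361 N·m.
So T = 1361 / (0.3584 × 4.4) = 863.12 N.
ΣF_y = 0: H_y = (11.4×9.8 + 328) − T sin 21° = 439.72 − 309.31 = 130.41 N.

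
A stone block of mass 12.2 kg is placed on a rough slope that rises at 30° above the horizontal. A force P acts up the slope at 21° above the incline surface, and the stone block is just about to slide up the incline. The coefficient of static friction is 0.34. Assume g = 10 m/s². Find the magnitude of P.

P ≈ 91.8 N

On the verge of sliding up the incline, friction equals μN and acts down the slope.
Perpendicular: N + P sin 21° = W cos 30° = 105.7 N.
Along incline: P cos 21° = W sin 30° + μN  with W sin 30° = 61 N.
Solving the pair for P and N: P = 91.83 N, N = 72.75 N (and f = μN = 24.73 N).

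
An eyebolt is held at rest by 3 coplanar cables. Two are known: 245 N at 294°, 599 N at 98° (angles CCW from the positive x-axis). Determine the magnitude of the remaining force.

F ≈ 370 N

Sum the known components: ΣF_x = 16.29 N, ΣF_y = 369.4 N.
For equilibrium the remaining force must supply (−ΣF_x, −ΣF_y) = (-16.29, -369.4) N.
Magnitude = √((-16.29)² + (-369.4)²) = 369.7 N; direction = atan2(-369.4, -16.29) = 267.5°.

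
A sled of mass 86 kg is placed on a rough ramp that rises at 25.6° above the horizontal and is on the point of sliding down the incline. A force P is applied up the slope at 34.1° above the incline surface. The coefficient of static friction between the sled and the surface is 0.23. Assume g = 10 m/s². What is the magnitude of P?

On the verge of sliding down the incline, friction equals μN and acts up the slope.
Perpendicular: N + P sin 34.1° = W cos 25.6° = 775.6 N.
Along incline: P cos 34.1° + μN = W sin 25.6° with W sin 25.6° = 371.6 N.
Solving the pair for P and N: P = 276.4 N, N = 620.6 N (and f = μN = 142.7 N).

P ≈ 276 N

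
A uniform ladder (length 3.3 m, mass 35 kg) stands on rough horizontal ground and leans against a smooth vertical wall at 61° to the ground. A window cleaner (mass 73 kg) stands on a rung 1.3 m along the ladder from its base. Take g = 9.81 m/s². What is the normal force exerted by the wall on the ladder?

Torques about the foot: N_wall · 3.3 sin 61° = 35×9.81×1.65 cos 61° + 73×9.81×1.3 cos 61° → N_wall = 251.54 N.

N_wall ≈ 252 N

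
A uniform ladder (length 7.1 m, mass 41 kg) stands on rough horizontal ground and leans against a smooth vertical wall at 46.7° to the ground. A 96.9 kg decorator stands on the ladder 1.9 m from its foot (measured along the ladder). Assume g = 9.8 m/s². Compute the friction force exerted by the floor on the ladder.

Torques about the foot: N_wall · 7.1 sin 46.7° = 41×9.8×3.55 cos 46.7° + 96.9×9.8×1.9 cos 46.7° → N_wall = 428.79 N.
ΣF_x = 0: f_floor = N_wall = 428.79 N.

f ≈ 429 N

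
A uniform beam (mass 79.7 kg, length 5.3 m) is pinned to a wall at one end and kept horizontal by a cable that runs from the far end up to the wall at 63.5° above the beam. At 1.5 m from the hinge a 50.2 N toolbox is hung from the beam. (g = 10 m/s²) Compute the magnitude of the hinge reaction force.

|H| ≈ 481 N

Take torques about the hinge: T sin 63.5° · 5.3 = 79.7×10×2.65 + 50.2×1.5 = 2187.3 N·m.
So T = 2187.3 / (0.8949 × 5.3) = 461.16 N.
ΣF_x = 0: H_x = T cos 63.5° = 205.77 N.
ΣF_y = 0: H_y = (79.7×10 + 50.2) − T sin 63.5° = 847.2 − 412.71 = 434.49 N.
|H| = √(H_x² + H_y²) = √((205.77)² + (434.49)²) = 480.75 N.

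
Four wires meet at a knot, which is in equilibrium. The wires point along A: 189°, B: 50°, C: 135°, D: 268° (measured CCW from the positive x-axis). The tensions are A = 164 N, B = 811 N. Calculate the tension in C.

Resolve: ΣF_x = 164 cos 189° + 811 cos 50° + T_C cos 135° + T_D cos 268° = 0.
        ΣF_y = 164 sin 189° + 811 sin 50° + T_C sin 135° + T_D sin 268° = 0.
The known terms sum to (359.3, 595.6) N, so -0.7071 T_C − 0.0349 T_D = -359.3 and 0.7071 T_C − 0.9994 T_D = -595.6.
Solving simultaneously: T_C = 462.6 N, T_D = 923.3 N.

T_C ≈ 463 N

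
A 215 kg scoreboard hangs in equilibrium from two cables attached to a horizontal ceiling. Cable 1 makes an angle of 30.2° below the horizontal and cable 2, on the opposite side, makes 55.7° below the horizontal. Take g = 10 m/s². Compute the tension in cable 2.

T_2 ≈ 1860 N

Weight W = 215 × 10 = 2150 N acts straight down.
Horizontal: T_1 cos 30.2° = T_2 cos 55.7°  →  T_1 = 0.652 T_2.
Vertical: T_1 sin 30.2° + T_2 sin 55.7° = 2150.
Substituting the horizontal relation into the vertical equation gives 1.154 T_2 = 2150, so T_2 = 1863 N.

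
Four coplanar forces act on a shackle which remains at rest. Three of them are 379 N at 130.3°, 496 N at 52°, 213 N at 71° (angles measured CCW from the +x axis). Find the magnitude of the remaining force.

F ≈ 891 N

Sum the known components: ΣF_x = 129.6 N, ΣF_y = 881.3 N.
For equilibrium the remaining force must supply (−ΣF_x, −ΣF_y) = (-129.6, -881.3) N.
Magnitude = √((-129.6)² + (-881.3)²) = 890.8 N; direction = atan2(-881.3, -129.6) = 261.6°.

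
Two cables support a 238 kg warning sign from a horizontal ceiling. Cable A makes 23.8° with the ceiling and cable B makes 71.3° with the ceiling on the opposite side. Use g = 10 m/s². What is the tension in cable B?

Weight W = 238 × 10 = 2380 N acts straight down.
Horizontal: T_A cos 23.8° = T_B cos 71.3°  →  T_A = 0.3504 T_B.
Vertical: T_A sin 23.8° + T_B sin 71.3° = 2380.
Substituting the horizontal relation into the vertical equation gives 1.089 T_B = 2380, so T_B = 2186 N.

T_B ≈ 2190 N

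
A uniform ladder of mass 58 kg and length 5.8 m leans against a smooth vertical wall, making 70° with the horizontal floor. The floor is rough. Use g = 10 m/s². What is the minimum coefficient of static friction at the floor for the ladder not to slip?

ΣF_y = 0: N_floor = 58×10 = 580 N.
Torques about the foot: N_wall · 5.8 sin 70° = 58×10×2.9 cos 70° → N_wall = 105.55 N.
ΣF_x = 0: f_floor = N_wall = 105.55 N.
μ_min = f_floor / N_floor = 105.55 / 580 = 0.182.

μ_min ≈ 0.182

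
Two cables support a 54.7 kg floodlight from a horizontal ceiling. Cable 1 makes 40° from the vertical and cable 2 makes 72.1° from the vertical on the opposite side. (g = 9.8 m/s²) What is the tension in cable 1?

Angles from the horizontal: cable 1 is 90° − 40° = 50°, cable 2 is 90° − 72.1° = 17.9°.
Weight W = 54.7 × 9.8 = 536.1 N acts straight down.
Horizontal: T_1 cos 50° = T_2 cos 17.9°  →  T_2 = 0.6755 T_1.
Vertical: T_1 sin 50° + T_2 sin 17.9° = 536.1.
Substituting the horizontal relation into the vertical equation gives 0.9737 T_1 = 536.1, so T_1 = 550.6 N.

T_1 ≈ 551 N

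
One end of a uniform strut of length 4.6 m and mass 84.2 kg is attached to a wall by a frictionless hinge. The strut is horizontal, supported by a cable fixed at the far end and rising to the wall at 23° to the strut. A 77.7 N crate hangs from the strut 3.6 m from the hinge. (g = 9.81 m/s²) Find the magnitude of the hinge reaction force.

|H| ≈ 1200 N

Take torques about the hinge: T sin 23° · 4.6 = 84.2×9.81×2.3 + 77.7×3.6 = 2179.5 N·m.
So T = 2179.5 / (0.3907 × 4.6) = 1212.6 N.
ΣF_x = 0: H_x = T cos 23° = 1116.2 N.
ΣF_y = 0: H_y = (84.2×9.81 + 77.7) − T sin 23° = 903.7 − 473.81 = 429.89 N.
|H| = √(H_x² + H_y²) = √((1116.2)² + (429.89)²) = 1196.1 N.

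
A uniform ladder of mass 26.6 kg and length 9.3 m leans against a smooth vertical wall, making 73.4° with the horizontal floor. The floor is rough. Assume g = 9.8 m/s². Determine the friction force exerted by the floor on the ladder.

f ≈ 38.9 N

Torques about the foot: N_wall · 9.3 sin 73.4° = 26.6×9.8×4.65 cos 73.4° → N_wall = 38.856 N.
ΣF_x = 0: f_floor = N_wall = 38.856 N.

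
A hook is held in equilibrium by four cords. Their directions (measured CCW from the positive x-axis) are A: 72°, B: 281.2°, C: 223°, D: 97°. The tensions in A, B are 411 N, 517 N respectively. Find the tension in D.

T_D ≈ 297 N

Resolve: ΣF_x = 411 cos 72° + 517 cos 281.2° + T_C cos 223° + T_D cos 97° = 0.
        ΣF_y = 411 sin 72° + 517 sin 281.2° + T_C sin 223° + T_D sin 97° = 0.
The known terms sum to (227.4, -116.3) N, so -0.7314 T_C − 0.1219 T_D = -227.4 and -0.6820 T_C + 0.9925 T_D = 116.3.
Solving simultaneously: T_C = 261.5 N, T_D = 296.8 N.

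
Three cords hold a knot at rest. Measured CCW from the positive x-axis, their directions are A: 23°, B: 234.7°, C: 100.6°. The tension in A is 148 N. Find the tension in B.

Resolve: ΣF_x = 148 cos 23° + T_B cos 234.7° + T_C cos 100.6° = 0.
        ΣF_y = 148 sin 23° + T_B sin 234.7° + T_C sin 100.6° = 0.
The known terms sum to (136.2, 57.83) N, so -0.5779 T_B − 0.1840 T_C = -136.2 and -0.8161 T_B + 0.9829 T_C = -57.83.
Solving simultaneously: T_B = 201.3 N, T_C = 108.3 N.

T_B ≈ 201 N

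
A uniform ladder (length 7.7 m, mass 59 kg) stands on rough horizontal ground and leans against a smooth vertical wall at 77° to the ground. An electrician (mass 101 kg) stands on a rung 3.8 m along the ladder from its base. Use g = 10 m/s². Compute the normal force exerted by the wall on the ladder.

Torques about the foot: N_wall · 7.7 sin 77° = 59×10×3.85 cos 77° + 101×10×3.8 cos 77° → N_wall = 183.18 N.

N_wall ≈ 183 N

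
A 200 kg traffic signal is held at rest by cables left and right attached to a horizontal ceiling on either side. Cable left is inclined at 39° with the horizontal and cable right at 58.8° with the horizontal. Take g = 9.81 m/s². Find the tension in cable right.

Weight W = 200 × 9.81 = 1962 N acts straight down.
Horizontal: T_left cos 39° = T_right cos 58.8°  →  T_left = 0.6666 T_right.
Vertical: T_left sin 39° + T_right sin 58.8° = 1962.
Substituting the horizontal relation into the vertical equation gives 1.275 T_right = 1962, so T_right = 1539 N.

T_right ≈ 1540 N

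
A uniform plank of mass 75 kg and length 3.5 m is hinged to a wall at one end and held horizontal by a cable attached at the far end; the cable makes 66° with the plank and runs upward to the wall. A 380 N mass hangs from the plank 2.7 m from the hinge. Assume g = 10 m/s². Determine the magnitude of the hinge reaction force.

|H| ≈ 549 N

Take torques about the hinge: T sin 66° · 3.5 = 75×10×1.75 + 380×2.7 = 2338.5 N·m.
So T = 2338.5 / (0.9135 × 3.5) = 731.37 N.
ΣF_x = 0: H_x = T cos 66° = 297.48 N.
ΣF_y = 0: H_y = (75×10 + 380) − T sin 66° = 1130 − 668.14 = 461.86 N.
|H| = √(H_x² + H_y²) = √((297.48)² + (461.86)²) = 549.37 N.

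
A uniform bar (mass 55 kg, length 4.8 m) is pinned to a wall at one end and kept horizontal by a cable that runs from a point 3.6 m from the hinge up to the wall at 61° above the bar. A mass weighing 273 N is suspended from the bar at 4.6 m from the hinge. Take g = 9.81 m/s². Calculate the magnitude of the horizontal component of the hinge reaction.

H_x ≈ 393 N

Take torques about the hinge: T sin 61° · 3.6 = 55×9.81×2.4 + 273×4.6 = 2550.7 N·m.
So T = 2550.7 / (0.8746 × 3.6) = 810.1 N.
ΣF_x = 0: H_x = T cos 61° = 392.75 N.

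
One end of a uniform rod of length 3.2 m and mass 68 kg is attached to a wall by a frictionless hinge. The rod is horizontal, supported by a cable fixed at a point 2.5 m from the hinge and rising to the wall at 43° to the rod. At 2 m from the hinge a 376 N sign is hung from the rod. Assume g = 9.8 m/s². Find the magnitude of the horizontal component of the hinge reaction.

H_x ≈ 780 N

Take torques about the hinge: T sin 43° · 2.5 = 68×9.8×1.6 + 376×2 = 1818.2 N·m.
So T = 1818.2 / (0.6820 × 2.5) = 1066.4 N.
ΣF_x = 0: H_x = T cos 43° = 779.93 N.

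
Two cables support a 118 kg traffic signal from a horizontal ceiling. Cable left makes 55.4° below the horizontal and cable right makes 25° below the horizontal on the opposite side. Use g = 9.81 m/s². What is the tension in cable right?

T_right ≈ 667 N

Weight W = 118 × 9.81 = 1158 N acts straight down.
Horizontal: T_left cos 55.4° = T_right cos 25°  →  T_left = 1.596 T_right.
Vertical: T_left sin 55.4° + T_right sin 25° = 1158.
Substituting the horizontal relation into the vertical equation gives 1.736 T_right = 1158, so T_right = 666.7 N.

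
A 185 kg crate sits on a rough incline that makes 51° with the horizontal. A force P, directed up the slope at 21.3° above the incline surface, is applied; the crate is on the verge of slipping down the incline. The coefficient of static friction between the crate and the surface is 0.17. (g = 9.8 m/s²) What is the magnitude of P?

On the verge of sliding down the incline, friction equals μN and acts up the slope.
Perpendicular: N + P sin 21.3° = W cos 51° = 1141 N.
Along incline: P cos 21.3° + μN = W sin 51° with W sin 51° = 1409 N.
Solving the pair for P and N: P = 1397 N, N = 633.6 N (and f = μN = 107.7 N).

P ≈ 1400 N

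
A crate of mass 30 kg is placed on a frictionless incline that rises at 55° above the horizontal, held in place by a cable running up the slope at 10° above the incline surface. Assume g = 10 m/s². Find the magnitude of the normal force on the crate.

Take axes along and perpendicular to the incline. Weight components: W sin 55° = 245.7 N down-slope, W cos 55° = 172.1 N into the surface.
Along incline: T cos 10° = W sin 55° → T = 249.5 N.
Perpendicular: N = W cos 55° − T sin 10° = 128.7 N.

N ≈ 129 N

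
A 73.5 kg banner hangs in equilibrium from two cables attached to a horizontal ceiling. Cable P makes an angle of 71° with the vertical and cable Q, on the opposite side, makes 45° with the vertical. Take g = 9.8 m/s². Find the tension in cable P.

Angles from the horizontal: cable P is 90° − 71° = 19°, cable Q is 90° − 45° = 45°.
Weight W = 73.5 × 9.8 = 720.3 N acts straight down.
Horizontal: T_P cos 19° = T_Q cos 45°  →  T_Q = 1.337 T_P.
Vertical: T_P sin 19° + T_Q sin 45° = 720.3.
Substituting the horizontal relation into the vertical equation gives 1.271 T_P = 720.3, so T_P = 566.7 N.

T_P ≈ 567 N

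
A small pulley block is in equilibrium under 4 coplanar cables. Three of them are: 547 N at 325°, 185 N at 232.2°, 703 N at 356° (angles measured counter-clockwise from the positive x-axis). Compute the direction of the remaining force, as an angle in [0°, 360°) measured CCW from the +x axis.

θ ≈ 154°

Sum the known components: ΣF_x = 1036 N, ΣF_y = -509 N.
For equilibrium the remaining force must supply (−ΣF_x, −ΣF_y) = (-1036, 509) N.
Magnitude = √((-1036)² + (509)²) = 1154 N; direction = atan2(509, -1036) = 153.8°.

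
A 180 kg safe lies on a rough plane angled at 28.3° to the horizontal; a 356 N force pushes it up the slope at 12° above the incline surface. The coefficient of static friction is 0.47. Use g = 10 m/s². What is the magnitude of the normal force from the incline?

Axes along / perpendicular to the incline. W sin 28.3° = 853.4 N down-slope; W cos 28.3° = 1585 N into the surface.
Perpendicular: N = W cos 28.3° − P sin 12° = 1585 − 74.02 = 1511 N.
Along incline: P cos 12° + f = W sin 28.3° (friction acts up-slope) → f = 853.4 − 348.2 = 505.1 N.
|f| = 505.1 N ≤ μN = 710.1 N, so the safe is indeed static.

N ≈ 1510 N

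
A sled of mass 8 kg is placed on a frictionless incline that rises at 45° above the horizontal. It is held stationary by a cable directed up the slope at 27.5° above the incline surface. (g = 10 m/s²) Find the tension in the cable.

T ≈ 63.8 N

Take axes along and perpendicular to the incline. Weight components: W sin 45° = 56.57 N down-slope, W cos 45° = 56.57 N into the surface.
Along incline: T cos 27.5° = W sin 45° → T = 63.77 N.
Perpendicular: N = W cos 45° − T sin 27.5° = 27.12 N.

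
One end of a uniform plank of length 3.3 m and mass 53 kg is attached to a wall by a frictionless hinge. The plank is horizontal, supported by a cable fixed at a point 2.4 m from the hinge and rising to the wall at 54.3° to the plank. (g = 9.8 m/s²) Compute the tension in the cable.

T ≈ 440 N

Take torques about the hinge: T sin 54.3° · 2.4 = 53×9.8×1.65 = 857.01 N·m.
So T = 857.01 / (0.8121 × 2.4) = 439.72 N.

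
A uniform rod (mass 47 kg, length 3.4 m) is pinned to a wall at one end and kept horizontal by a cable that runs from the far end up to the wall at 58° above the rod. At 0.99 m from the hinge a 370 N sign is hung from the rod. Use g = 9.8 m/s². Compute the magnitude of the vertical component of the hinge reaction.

Take torques about the hinge: T sin 58° · 3.4 = 47×9.8×1.7 + 370×0.99 = 1149.3 N·m.
So T = 1149.3 / (0.8480 × 3.4) = 398.6 N.
ΣF_y = 0: H_y = (47×9.8 + 370) − T sin 58° = 830.6 − 338.04 = 492.56 N.

|H_y| ≈ 493 N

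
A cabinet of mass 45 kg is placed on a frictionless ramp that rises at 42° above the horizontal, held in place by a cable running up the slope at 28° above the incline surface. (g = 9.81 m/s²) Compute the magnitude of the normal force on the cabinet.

N ≈ 171 N

Take axes along and perpendicular to the incline. Weight components: W sin 42° = 295.4 N down-slope, W cos 42° = 328.1 N into the surface.
Along incline: T cos 28° = W sin 42° → T = 334.5 N.
Perpendicular: N = W cos 42° − T sin 28° = 171 N.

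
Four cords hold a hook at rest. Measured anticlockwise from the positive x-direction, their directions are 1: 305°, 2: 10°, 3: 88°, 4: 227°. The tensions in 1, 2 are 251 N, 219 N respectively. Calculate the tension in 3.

Resolve: ΣF_x = 251 cos 305° + 219 cos 10° + T_3 cos 88° + T_4 cos 227° = 0.
        ΣF_y = 251 sin 305° + 219 sin 10° + T_3 sin 88° + T_4 sin 227° = 0.
The known terms sum to (359.6, -167.6) N, so 0.0349 T_3 − 0.6820 T_4 = -359.6 and 0.9994 T_3 − 0.7314 T_4 = 167.6.
Solving simultaneously: T_3 = 575.1 N, T_4 = 556.8 N.

T_3 ≈ 575 N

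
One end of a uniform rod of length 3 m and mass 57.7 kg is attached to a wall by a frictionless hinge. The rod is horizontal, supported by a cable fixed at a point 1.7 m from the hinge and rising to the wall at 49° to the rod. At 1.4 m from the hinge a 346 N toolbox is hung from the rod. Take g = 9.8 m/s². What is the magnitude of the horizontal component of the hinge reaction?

H_x ≈ 681 N

Take torques about the hinge: T sin 49° · 1.7 = 57.7×9.8×1.5 + 346×1.4 = 1332.6 N·m.
So T = 1332.6 / (0.7547 × 1.7) = 1038.6 N.
ΣF_x = 0: H_x = T cos 49° = 681.41 N.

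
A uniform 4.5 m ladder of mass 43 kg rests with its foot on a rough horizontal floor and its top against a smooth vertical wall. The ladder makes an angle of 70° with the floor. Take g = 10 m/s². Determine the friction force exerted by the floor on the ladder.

f ≈ 78.3 N

Torques about the foot: N_wall · 4.5 sin 70° = 43×10×2.25 cos 70° → N_wall = 78.254 N.
ΣF_x = 0: f_floor = N_wall = 78.254 N.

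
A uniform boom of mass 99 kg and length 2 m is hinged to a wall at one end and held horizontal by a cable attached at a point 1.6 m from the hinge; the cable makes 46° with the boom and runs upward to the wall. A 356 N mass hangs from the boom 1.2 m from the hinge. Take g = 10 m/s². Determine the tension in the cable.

Take torques about the hinge: T sin 46° · 1.6 = 99×10×1 + 356×1.2 = 1417.2 N·m.
So T = 1417.2 / (0.7193 × 1.6) = 1231.3 N.

T ≈ 1230 N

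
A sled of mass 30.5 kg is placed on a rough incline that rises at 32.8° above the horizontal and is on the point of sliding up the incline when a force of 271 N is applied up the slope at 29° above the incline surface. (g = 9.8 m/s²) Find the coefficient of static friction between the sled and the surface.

μ ≈ 0.627

On the verge of sliding up the incline, friction is at its maximum μN and acts down the slope.
Perpendicular to incline: N = W cos 32.8° − P sin 29° = 251.2 − 131.4 = 119.9 N.
Along incline: P cos 29° − μN = W sin 32.8° → μ = −(W sin 32.8° − P cos 29°) / N = 0.6266.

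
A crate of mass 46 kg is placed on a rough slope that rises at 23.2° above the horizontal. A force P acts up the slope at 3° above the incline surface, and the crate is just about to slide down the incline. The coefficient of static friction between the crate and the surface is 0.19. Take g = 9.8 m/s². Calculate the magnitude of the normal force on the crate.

On the verge of sliding down the incline, friction equals μN and acts up the slope.
Perpendicular: N + P sin 3° = W cos 23.2° = 414.3 N.
Along incline: P cos 3° + μN = W sin 23.2° with W sin 23.2° = 177.6 N.
Solving the pair for P and N: P = 99.99 N, N = 409.1 N (and f = μN = 77.73 N).

N ≈ 409 N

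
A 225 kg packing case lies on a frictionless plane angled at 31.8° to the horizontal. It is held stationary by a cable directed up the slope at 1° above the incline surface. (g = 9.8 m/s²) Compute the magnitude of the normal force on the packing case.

Take axes along and perpendicular to the incline. Weight components: W sin 31.8° = 1162 N down-slope, W cos 31.8° = 1874 N into the surface.
Along incline: T cos 1° = W sin 31.8° → T = 1162 N.
Perpendicular: N = W cos 31.8° − T sin 1° = 1854 N.

N ≈ 1850 N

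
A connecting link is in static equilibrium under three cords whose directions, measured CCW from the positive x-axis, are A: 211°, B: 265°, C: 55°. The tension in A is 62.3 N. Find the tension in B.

T_B ≈ 50.7 N

Resolve: ΣF_x = 62.3 cos 211° + T_B cos 265° + T_C cos 55° = 0.
        ΣF_y = 62.3 sin 211° + T_B sin 265° + T_C sin 55° = 0.
The known terms sum to (-53.4, -32.09) N, so -0.0872 T_B + 0.5736 T_C = 53.4 and -0.9962 T_B + 0.8192 T_C = 32.09.
Solving simultaneously: T_B = 50.68 N, T_C = 100.8 N.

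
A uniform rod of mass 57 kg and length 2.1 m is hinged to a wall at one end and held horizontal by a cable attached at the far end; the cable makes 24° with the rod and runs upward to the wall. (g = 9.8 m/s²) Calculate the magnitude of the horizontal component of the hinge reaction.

Take torques about the hinge: T sin 24° · 2.1 = 57×9.8×1.05 = 586.53 N·m.
So T = 586.53 / (0.4067 × 2.1) = 686.69 N.
ΣF_x = 0: H_x = T cos 24° = 627.32 N.

H_x ≈ 627 N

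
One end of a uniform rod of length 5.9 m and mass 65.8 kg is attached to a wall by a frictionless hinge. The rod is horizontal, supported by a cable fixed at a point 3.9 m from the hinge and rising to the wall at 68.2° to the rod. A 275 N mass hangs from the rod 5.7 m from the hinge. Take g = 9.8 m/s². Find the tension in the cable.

T ≈ 958 N

Take torques about the hinge: T sin 68.2° · 3.9 = 65.8×9.8×2.95 + 275×5.7 = 3469.8 N·m.
So T = 3469.8 / (0.9285 × 3.9) = 958.21 N.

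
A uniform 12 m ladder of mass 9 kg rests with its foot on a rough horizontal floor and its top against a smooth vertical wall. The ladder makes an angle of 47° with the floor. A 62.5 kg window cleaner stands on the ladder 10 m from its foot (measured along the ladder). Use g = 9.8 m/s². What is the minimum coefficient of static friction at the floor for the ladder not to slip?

ΣF_y = 0: N_floor = 9×9.8 + 62.5×9.8 = 700.7 N.
Torques about the foot: N_wall · 12 sin 47° = 9×9.8×6 cos 47° + 62.5×9.8×10 cos 47° → N_wall = 517.1 N.
ΣF_x = 0: f_floor = N_wall = 517.1 N.
μ_min = f_floor / N_floor = 517.1 / 700.7 = 0.738.

μ_min ≈ 0.738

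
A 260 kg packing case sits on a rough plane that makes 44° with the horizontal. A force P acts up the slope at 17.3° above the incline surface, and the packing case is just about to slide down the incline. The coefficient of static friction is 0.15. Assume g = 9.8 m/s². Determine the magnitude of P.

P ≈ 1640 N

On the verge of sliding down the incline, friction equals μN and acts up the slope.
Perpendicular: N + P sin 17.3° = W cos 44° = 1833 N.
Along incline: P cos 17.3° + μN = W sin 44° with W sin 44° = 1770 N.
Solving the pair for P and N: P = 1643 N, N = 1344 N (and f = μN = 201.7 N).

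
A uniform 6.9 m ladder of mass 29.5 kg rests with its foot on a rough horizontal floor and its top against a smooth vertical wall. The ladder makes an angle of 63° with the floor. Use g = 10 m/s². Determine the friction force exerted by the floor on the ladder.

Torques about the foot: N_wall · 6.9 sin 63° = 29.5×10×3.45 cos 63° → N_wall = 75.155 N.
ΣF_x = 0: f_floor = N_wall = 75.155 N.

f ≈ 75.2 N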